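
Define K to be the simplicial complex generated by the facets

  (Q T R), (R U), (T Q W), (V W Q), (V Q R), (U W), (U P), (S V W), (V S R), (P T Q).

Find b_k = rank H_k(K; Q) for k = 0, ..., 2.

b_0 = 1, b_1 = 2, b_2 = 0.

K has 8 vertices, 16 edges, 7 triangles.
rank ∂_0 = 0, rank ∂_1 = 7 ⇒ b_0 = 8 − 0 − 7 = 1; all invariant factors of ∂_1 are 1 so no torsion. So H_0 ≅ Z.
rank ∂_1 = 7, rank ∂_2 = 7 ⇒ b_1 = 16 − 7 − 7 = 2; all invariant factors of ∂_2 are 1 so no torsion. So H_1 ≅ Z^2.
rank ∂_2 = 7, rank ∂_3 = 0 ⇒ b_2 = 7 − 7 − 0 = 0. So H_2 ≅ 0.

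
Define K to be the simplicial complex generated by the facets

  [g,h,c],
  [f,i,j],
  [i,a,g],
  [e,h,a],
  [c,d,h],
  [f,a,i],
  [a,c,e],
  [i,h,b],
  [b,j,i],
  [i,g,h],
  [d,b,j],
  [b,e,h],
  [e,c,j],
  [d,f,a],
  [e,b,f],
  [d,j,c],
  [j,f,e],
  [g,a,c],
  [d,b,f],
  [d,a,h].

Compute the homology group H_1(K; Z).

H_1 = Z ⊕ Z/2.

We work with the vertex ordering a < b < c < d < e < f < g < h < i < j. The simplices of K, each written with vertices in increasing order, are:

  0-simplices (10): a, b, c, d, e, f, g, h, i, j
  1-simplices (30): ac, ad, ae, af, ag, ah, ai, bd, be, bf, bh, bi, bj, cd, ce, cg, ch, cj, df, dh, dj, ef, eh, ej, fi, fj, gh, gi, hi, ij
  2-simplices (20): ace, acg, adf, adh, aeh, afi, agi, bdf, bdj, bef, beh, bhi, bij, cdh, cdj, cej, cgh, efj, fij, ghi

so the chain groups are C_0 ≅ Z^10, C_1 ≅ Z^30, C_2 ≅ Z^20.

∂_1: C_1 → C_0 is given by ∂[p,q] = [q] − [p]. For instance
  ∂bh = h − b.
As a 10×30 matrix over Z this has rank 9, with invariant factors (1,1,1,1,1,1,1,1,1).

The boundary map ∂_2: C_2 → C_1 maps a triangle to the signed sum of its edges. For instance
  ∂efj = fj − ej + ef,
  ∂agi = gi − ai + ag.
As a 30×20 matrix over Z this has rank 20, with invariant factors (1,1,1,1,1,1,1,1,1,1,1,1,1,1,1,1,1,1,1,2).

Now H_k = ker ∂_k / im ∂_{k+1}, so:

  H_1: rank ker ∂_1 − rank ∂_2 = (30 − 9) − 20 = 1, and ∂_2 has invariant factor 2 > 1, so H_1 ≅ Z ⊕ Z/2.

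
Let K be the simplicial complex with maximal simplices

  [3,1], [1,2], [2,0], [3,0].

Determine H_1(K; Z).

H_1 ≅ Z.

Take the total order 0 < 1 < 2 < 3 on the vertex set. Then K (dimension 1) consists of the simplices:

  0-simplices (4): [0], [1], [2], [3]
  1-simplices (4): [0,2], [0,3], [1,2], [1,3]

Hence C_0 ≅ Z^4, C_1 ≅ Z^4.

∂_1: C_1 → C_0 is given by ∂[p,q] = [q] − [p]. For instance
  ∂[0,3] = [3] − [0].
This gives a 4×4 integer matrix of rank 3; reducing to Smith normal form yields diagonal entries (1,1,1).

Computing H_k = (kernel of ∂_k) / (image of ∂_{k+1}):

  H_1: rank ker ∂_1 − rank ∂_2 = (4 − 3) − 0 = 1, and there is no ∂_2, so H_1 = Z.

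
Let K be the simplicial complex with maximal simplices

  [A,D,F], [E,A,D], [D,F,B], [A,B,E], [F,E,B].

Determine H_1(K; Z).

H_1 = Z.

K has 5 vertices, 10 edges, 5 triangles.
rank ∂_1 = 4, rank ∂_2 = 5 ⇒ b_1 = 10 − 4 − 5 = 1; all invariant factors of ∂_2 are 1 so no torsion. So H_1 = Z.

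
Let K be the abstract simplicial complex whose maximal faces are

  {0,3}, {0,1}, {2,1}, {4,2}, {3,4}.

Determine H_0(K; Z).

H_0 ≅ Z.

Fix the vertex order 0 < 1 < 2 < 3 < 4 and write every simplex with vertices in increasing order. Then dim K = 1 and the simplices of K are:

  0-simplices (5): [0], [1], [2], [3], [4]
  1-simplices (5): [0,1], [0,3], [1,2], [2,4], [3,4]

so the chain groups are C_0 ≅ Z^5, C_1 ≅ Z^5.

∂_1: C_1 → C_0 maps an edge to its endpoints' difference, ∂[p,q] = q − p.
The 5×5 boundary matrix has rank 4 and Smith normal form diag(1,1,1,1).

From H_k ≅ ker(∂_k) / im(∂_{k+1}) we obtain:

  H_0: rank C_0 − rank ∂_1 = 5 − 4 = 1, and the invariant factors of ∂_1 are all 1, so H_0 ≅ Z.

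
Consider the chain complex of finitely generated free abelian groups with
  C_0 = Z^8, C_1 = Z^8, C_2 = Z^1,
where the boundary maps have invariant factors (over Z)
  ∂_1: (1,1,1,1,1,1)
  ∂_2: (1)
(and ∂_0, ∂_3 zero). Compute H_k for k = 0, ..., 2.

H_0 ≅ Z^2,  H_1 ≅ Z,  H_2 = 0.

H_0: b_0 = 8 − 0 − 6 = 2; torsion from ∂_1 factors > 1: none. So H_0 ≅ Z^2.
H_1: b_1 = 8 − 6 − 1 = 1; torsion from ∂_2 factors > 1: none. So H_1 ≅ Z.
H_2: b_2 = 1 − 1 − 0 = 0; torsion from ∂_3 factors > 1: none. So H_2 ≅ 0.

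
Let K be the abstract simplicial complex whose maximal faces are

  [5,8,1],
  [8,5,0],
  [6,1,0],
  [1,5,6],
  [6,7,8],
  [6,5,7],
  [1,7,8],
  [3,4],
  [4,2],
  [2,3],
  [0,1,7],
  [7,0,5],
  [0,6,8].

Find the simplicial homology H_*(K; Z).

Take the total order 0 < 1 < 2 < 3 < 4 < 5 < 6 < 7 < 8 on the vertex set. Then K (dimension 2) consists of the simplices:

  0-simplices (9): [0], [1], [2], [3], [4], [5], [6], [7], [8]
  1-simplices (18): [0,1], [0,5], [0,6], [0,7], [0,8], [1,5], [1,6], [1,7], [1,8], [2,3], [2,4], [3,4], [5,6], [5,7], [5,8], [6,7], [6,8], [7,8]
  2-simplices (10): [0,1,6], [0,1,7], [0,5,7], [0,5,8], [0,6,8], [1,5,6], [1,5,8], [1,7,8], [5,6,7], [6,7,8]

Hence C_0 ≅ Z^9, C_1 ≅ Z^18, C_2 ≅ Z^10.

∂_1: C_1 → C_0 is given by ∂[p,q] = [q] − [p].
This gives a 9×18 integer matrix of rank 7; reducing to Smith normal form yields diagonal entries (1,1,1,1,1,1,1).

∂_2: C_2 → C_1 maps a triangle to the signed sum of its edges. For instance
  ∂[0,5,7] = [5,7] − [0,7] + [0,5],
  ∂[0,1,7] = [1,7] − [0,7] + [0,1].
The 18×10 boundary matrix has rank 10 and Smith normal form diag(1,1,1,1,1,1,1,1,1,2).

Computing H_k = (kernel of ∂_k) / (image of ∂_{k+1}):

  H_0: rank C_0 − rank ∂_1 = 9 − 7 = 2, and the invariant factors of ∂_1 are all 1, so H_0 ≅ Z^2.
  H_1: rank ker ∂_1 − rank ∂_2 = (18 − 7) − 10 = 1, and ∂_2 has invariant factor 2 > 1, so H_1 ≅ Z ⊕ Z/2.
  H_2: rank ker ∂_2 − rank ∂_3 = (10 − 10) − 0 = 0, and there is no ∂_3, so H_2 ≅ 0.

(K is a triangulation of the disjoint union of the circle S^1 and the real projective plane RP^2.)

H_0 = Z^2,  H_1 = Z ⊕ Z/2,  H_2 = 0.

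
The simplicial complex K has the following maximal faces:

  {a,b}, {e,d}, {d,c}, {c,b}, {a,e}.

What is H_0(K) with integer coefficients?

K has 5 vertices, 5 edges.
rank ∂_0 = 0, rank ∂_1 = 4 ⇒ b_0 = 5 − 0 − 4 = 1; all invariant factors of ∂_1 are 1 so no torsion. So H_0 ≅ Z.

H_0 ≅ Z.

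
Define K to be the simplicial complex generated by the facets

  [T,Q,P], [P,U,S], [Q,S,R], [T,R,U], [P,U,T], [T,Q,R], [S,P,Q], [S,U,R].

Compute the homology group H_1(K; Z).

Take the total order P < Q < R < S < T < U on the vertex set. Then K (dimension 2) consists of the simplices:

  0-simplices (6): P, Q, R, S, T, U
  1-simplices (12): PQ, PS, PT, PU, QR, QS, QT, RS, RT, RU, SU, TU
  2-simplices (8): PQS, PQT, PSU, PTU, QRS, QRT, RSU, RTU

Hence C_0 ≅ Z^6, C_1 ≅ Z^12, C_2 ≅ Z^8.

Boundary ∂_1: C_1 → C_0 is given by ∂[p,q] = [q] − [p]. For instance
  ∂TU = U − T.
The resulting 6×12 matrix has rank 5, and its Smith normal form has invariant factors (1,1,1,1,1).

The boundary map ∂_2: C_2 → C_1 maps a triangle to the signed sum of its edges. For instance
  ∂RSU = SU − RU + RS,
  ∂QRT = RT − QT + QR.
As a 12×8 matrix over Z this has rank 7, with invariant factors (1,1,1,1,1,1,1).

From H_k ≅ ker(∂_k) / im(∂_{k+1}) we obtain:

  H_1: rank ker ∂_1 − rank ∂_2 = (12 − 5) − 7 = 0, and the invariant factors of ∂_2 are all 1, so H_1 ≅ 0.

H_1 = 0.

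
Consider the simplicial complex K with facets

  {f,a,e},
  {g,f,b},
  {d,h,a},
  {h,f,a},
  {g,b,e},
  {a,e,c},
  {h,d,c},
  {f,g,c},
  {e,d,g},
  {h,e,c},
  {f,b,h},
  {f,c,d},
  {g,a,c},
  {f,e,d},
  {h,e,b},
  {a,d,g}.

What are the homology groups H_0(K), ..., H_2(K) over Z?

Order the vertices as a < b < c < d < e < f < g < h. Listing each simplex with vertices in this order, K has dimension 2 with simplices:

  0-simplices (8): a, b, c, d, e, f, g, h
  1-simplices (24): ac, ad, ae, af, ag, ah, be, bf, bg, bh, cd, ce, cf, cg, ch, de, df, dg, dh, ef, eg, eh, fg, fh
  2-simplices (16): ace, acg, adg, adh, aef, afh, beg, beh, bfg, bfh, cdf, cdh, ceh, cfg, def, deg

giving chain groups C_0 ≅ Z^8, C_1 ≅ Z^24, C_2 ≅ Z^16.

The boundary map ∂_1: C_1 → C_0 sends each edge [p,q] (with p < q) to q − p. For instance
  ∂dg = g − d.
This gives a 8×24 integer matrix of rank 7; reducing to Smith normal form yields diagonal entries (1,1,1,1,1,1,1).

The boundary map ∂_2: C_2 → C_1 acts by ∂[p,q,r] = [q,r] − [p,r] + [p,q]. For instance
  ∂cdf = df − cf + cd,
  ∂ace = ce − ae + ac.
The resulting 24×16 matrix has rank 15, and its Smith normal form has invariant factors (1,1,1,1,1,1,1,1,1,1,1,1,1,1,1).

From H_k ≅ ker(∂_k) / im(∂_{k+1}) we obtain:

  H_0: rank C_0 − rank ∂_1 = 8 − 7 = 1, and the invariant factors of ∂_1 are all 1, so H_0 = Z.
  H_1: rank ker ∂_1 − rank ∂_2 = (24 − 7) − 15 = 2, and the invariant factors of ∂_2 are all 1, so H_1 = Z^2.
  H_2: rank ker ∂_2 − rank ∂_3 = (16 − 15) − 0 = 1, and there is no ∂_3, so H_2 = Z.

(K is a triangulation of the torus T^2.)

H_0 = Z,  H_1 = Z^2,  H_2 = Z.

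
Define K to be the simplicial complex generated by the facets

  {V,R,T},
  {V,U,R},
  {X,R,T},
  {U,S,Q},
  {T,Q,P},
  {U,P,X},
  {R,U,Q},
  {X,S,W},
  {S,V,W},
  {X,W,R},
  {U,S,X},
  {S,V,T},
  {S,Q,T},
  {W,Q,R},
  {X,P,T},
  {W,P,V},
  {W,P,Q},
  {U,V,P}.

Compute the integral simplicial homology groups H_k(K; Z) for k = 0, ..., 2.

Fix the vertex order P < Q < R < S < T < U < V < W < X and write every simplex with vertices in increasing order. Then dim K = 2 and the simplices of K are:

  0-simplices (9): P, Q, R, S, T, U, V, W, X
  1-simplices (27): PQ, PT, PU, PV, PW, PX, QR, QS, QT, QU, QW, RT, RU, RV, RW, RX, ST, SU, SV, SW, SX, TV, TX, UV, UX, VW, WX
  2-simplices (18): PQT, PQW, PTX, PUV, PUX, PVW, QRU, QRW, QST, QSU, RTV, RTX, RUV, RWX, STV, SUX, SVW, SWX

Hence C_0 ≅ Z^9, C_1 ≅ Z^27, C_2 ≅ Z^18.

The boundary map ∂_1: C_1 → C_0 is given by ∂[p,q] = [q] − [p].
As a 9×27 matrix over Z this has rank 8, with invariant factors (1,1,1,1,1,1,1,1).

∂_2: C_2 → C_1 maps a triangle to the signed sum of its edges. For instance
  ∂RTV = TV − RV + RT,
  ∂RWX = WX − RX + RW.
The 27×18 boundary matrix has rank 17 and Smith normal form diag(1,1,1,1,1,1,1,1,1,1,1,1,1,1,1,1,1).

Computing H_k = (kernel of ∂_k) / (image of ∂_{k+1}):

  H_0: rank C_0 − rank ∂_1 = 9 − 8 = 1, and the invariant factors of ∂_1 are all 1, so H_0 ≅ Z.
  H_1: rank ker ∂_1 − rank ∂_2 = (27 − 8) − 17 = 2, and the invariant factors of ∂_2 are all 1, so H_1 ≅ Z^2.
  H_2: rank ker ∂_2 − rank ∂_3 = (18 − 17) − 0 = 1, and there is no ∂_3, so H_2 ≅ Z.

As a check, the Euler characteristic is 9 − 27 + 18 = 0, which agrees with 1 − 2 + 1 = 0.

H_0 ≅ Z,  H_1 ≅ Z^2,  H_2 ≅ Z.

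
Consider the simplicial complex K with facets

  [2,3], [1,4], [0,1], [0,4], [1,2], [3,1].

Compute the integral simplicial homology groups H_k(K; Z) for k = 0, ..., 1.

H_0 = Z,  H_1 = Z^2.

Take the total order 0 < 1 < 2 < 3 < 4 on the vertex set. Then K (dimension 1) consists of the simplices:

  0-simplices (5): [0], [1], [2], [3], [4]
  1-simplices (6): [0,1], [0,4], [1,2], [1,3], [1,4], [2,3]

Hence C_0 ≅ Z^5, C_1 ≅ Z^6.

The boundary map ∂_1: C_1 → C_0 maps an edge to its endpoints' difference, ∂[p,q] = q − p. For instance
  ∂[1,2] = [2] − [1].
This gives a 5×6 integer matrix of rank 4; reducing to Smith normal form yields diagonal entries (1,1,1,1).

Computing H_k = (kernel of ∂_k) / (image of ∂_{k+1}):

  H_0: rank C_0 − rank ∂_1 = 5 − 4 = 1, and the invariant factors of ∂_1 are all 1, so H_0 ≅ Z.
  H_1: rank ker ∂_1 − rank ∂_2 = (6 − 4) − 0 = 2, and there is no ∂_2, so H_1 ≅ Z^2.

(K is a triangulation of a wedge of 2 circles.)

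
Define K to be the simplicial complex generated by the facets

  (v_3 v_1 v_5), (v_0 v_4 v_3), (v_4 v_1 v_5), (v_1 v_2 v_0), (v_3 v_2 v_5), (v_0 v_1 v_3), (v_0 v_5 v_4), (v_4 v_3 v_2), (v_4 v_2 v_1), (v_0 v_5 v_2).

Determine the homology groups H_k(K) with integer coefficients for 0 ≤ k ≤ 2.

H_0 ≅ Z,  H_1 ≅ Z/2Z,  H_2 = 0.

Fix the vertex order v_0 < v_1 < v_2 < v_3 < v_4 < v_5 and write every simplex with vertices in increasing order. Then dim K = 2 and the simplices of K are:

  0-simplices (6): [v_0], [v_1], [v_2], [v_3], [v_4], [v_5]
  1-simplices (15): (15 of them)
  2-simplices (10): [v_0,v_1,v_2], [v_0,v_1,v_3], [v_0,v_2,v_5], [v_0,v_3,v_4], [v_0,v_4,v_5], [v_1,v_2,v_4], [v_1,v_3,v_5], [v_1,v_4,v_5], [v_2,v_3,v_4], [v_2,v_3,v_5]

Hence C_0 ≅ Z^6, C_1 ≅ Z^15, C_2 ≅ Z^10.

The boundary map ∂_1: C_1 → C_0 is given by ∂[p,q] = [q] − [p]. For instance
  ∂[v_2,v_5] = [v_5] − [v_2].
The 6×15 boundary matrix has rank 5 and Smith normal form diag(1,1,1,1,1).

The boundary map ∂_2: C_2 → C_1 acts by ∂[p,q,r] = [q,r] − [p,r] + [p,q]. For instance
  ∂[v_0,v_1,v_2] = [v_1,v_2] − [v_0,v_2] + [v_0,v_1],
  ∂[v_2,v_3,v_5] = [v_3,v_5] − [v_2,v_5] + [v_2,v_3].
The 15×10 boundary matrix has rank 10 and Smith normal form diag(1,1,1,1,1,1,1,1,1,2).

Computing H_k = (kernel of ∂_k) / (image of ∂_{k+1}):

  H_0: rank C_0 − rank ∂_1 = 6 − 5 = 1, and the invariant factors of ∂_1 are all 1, so H_0 ≅ Z.
  H_1: rank ker ∂_1 − rank ∂_2 = (15 − 5) − 10 = 0, and ∂_2 has invariant factor 2 > 1, so H_1 ≅ Z/2Z.
  H_2: rank ker ∂_2 − rank ∂_3 = (10 − 10) − 0 = 0, and there is no ∂_3, so H_2 ≅ 0.

As a check, the Euler characteristic is 6 − 15 + 10 = 1, which agrees with 1 − 0 + 0 = 1.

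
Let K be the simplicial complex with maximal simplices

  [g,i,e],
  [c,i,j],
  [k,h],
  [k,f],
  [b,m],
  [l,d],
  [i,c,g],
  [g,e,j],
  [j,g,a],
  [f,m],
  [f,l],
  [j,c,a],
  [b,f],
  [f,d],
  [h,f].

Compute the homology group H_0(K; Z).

Order the vertices as a < b < c < d < e < f < g < h < i < j < k < l < m. Listing each simplex with vertices in this order, K has dimension 2 with simplices:

  0-simplices (13): a, b, c, d, e, f, g, h, i, j, k, l, m
  1-simplices (21): ac, ag, aj, bf, bm, cg, ci, cj, df, dl, eg, ei, ej, fh, fk, fl, fm, gi, gj, hk, ij
  2-simplices (6): acj, agj, cgi, cij, egi, egj

Hence C_0 ≅ Z^13, C_1 ≅ Z^21, C_2 ≅ Z^6.

∂_1: C_1 → C_0 maps an edge to its endpoints' difference, ∂[p,q] = q − p. For instance
  ∂ei = i − e.
This gives a 13×21 integer matrix of rank 11; reducing to Smith normal form yields diagonal entries (1,1,1,1,1,1,1,1,1,1,1).

∂_2: C_2 → C_1 sends each 2-simplex [p,q,r] to [q,r] − [p,r] + [p,q]. For instance
  ∂cgi = gi − ci + cg,
  ∂egi = gi − ei + eg.
The resulting 21×6 matrix has rank 6, and its Smith normal form has invariant factors (1,1,1,1,1,1).

From H_k ≅ ker(∂_k) / im(∂_{k+1}) we obtain:

  H_0: rank C_0 − rank ∂_1 = 13 − 11 = 2, and the invariant factors of ∂_1 are all 1, so H_0 ≅ Z^2.

(K is a triangulation of the disjoint union of the cylinder S^1 x I and a wedge of 3 circles.)

H_0 ≅ Z^2.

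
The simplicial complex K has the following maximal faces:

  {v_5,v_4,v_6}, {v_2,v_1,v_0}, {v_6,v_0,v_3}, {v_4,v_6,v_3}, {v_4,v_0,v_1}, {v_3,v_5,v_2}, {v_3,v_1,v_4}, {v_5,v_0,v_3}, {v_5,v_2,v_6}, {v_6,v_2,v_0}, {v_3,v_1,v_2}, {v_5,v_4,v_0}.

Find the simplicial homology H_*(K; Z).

H_0 ≅ Z,  H_1 ≅ Z_2,  H_2 = 0.

Fix the vertex order v_0 < v_1 < v_2 < v_3 < v_4 < v_5 < v_6 and write every simplex with vertices in increasing order. Then dim K = 2 and the simplices of K are:

  0-simplices (7): [v_0], [v_1], [v_2], [v_3], [v_4], [v_5], [v_6]
  1-simplices (18): (18 of them)
  2-simplices (12): (12 of them)

giving chain groups C_0 ≅ Z^7, C_1 ≅ Z^18, C_2 ≅ Z^12.

The boundary map ∂_1: C_1 → C_0 is given by ∂[p,q] = [q] − [p].
As a 7×18 matrix over Z this has rank 6, with invariant factors (1,1,1,1,1,1).

The boundary map ∂_2: C_2 → C_1 sends each 2-simplex [p,q,r] to [q,r] − [p,r] + [p,q]. For instance
  ∂[v_0,v_4,v_5] = [v_4,v_5] − [v_0,v_5] + [v_0,v_4],
  ∂[v_1,v_2,v_3] = [v_2,v_3] − [v_1,v_3] + [v_1,v_2].
This gives a 18×12 integer matrix of rank 12; reducing to Smith normal form yields diagonal entries (1,1,1,1,1,1,1,1,1,1,1,2).

From H_k ≅ ker(∂_k) / im(∂_{k+1}) we obtain:

  H_0: rank C_0 − rank ∂_1 = 7 − 6 = 1, and the invariant factors of ∂_1 are all 1, so H_0 ≅ Z.
  H_1: rank ker ∂_1 − rank ∂_2 = (18 − 6) − 12 = 0, and ∂_2 has invariant factor 2 > 1, so H_1 ≅ Z_2.
  H_2: rank ker ∂_2 − rank ∂_3 = (12 − 12) − 0 = 0, and there is no ∂_3, so H_2 ≅ 0.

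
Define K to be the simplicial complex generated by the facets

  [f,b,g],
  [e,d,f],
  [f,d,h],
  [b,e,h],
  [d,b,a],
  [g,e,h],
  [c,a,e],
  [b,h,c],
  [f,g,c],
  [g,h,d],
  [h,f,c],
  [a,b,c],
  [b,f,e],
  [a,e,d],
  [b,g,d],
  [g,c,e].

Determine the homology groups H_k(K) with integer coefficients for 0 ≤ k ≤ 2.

Take the total order a < b < c < d < e < f < g < h on the vertex set. Then K (dimension 2) consists of the simplices:

  0-simplices (8): a, b, c, d, e, f, g, h
  1-simplices (24): ab, ac, ad, ae, bc, bd, be, bf, bg, bh, ce, cf, cg, ch, de, df, dg, dh, ef, eg, eh, fg, fh, gh
  2-simplices (16): abc, abd, ace, ade, bch, bdg, bef, beh, bfg, ceg, cfg, cfh, def, dfh, dgh, egh

Hence C_0 ≅ Z^8, C_1 ≅ Z^24, C_2 ≅ Z^16.

The boundary map ∂_1: C_1 → C_0 is given by ∂[p,q] = [q] − [p]. For instance
  ∂ae = e − a.
This gives a 8×24 integer matrix of rank 7; reducing to Smith normal form yields diagonal entries (1,1,1,1,1,1,1).

∂_2: C_2 → C_1 maps a triangle to the signed sum of its edges. For instance
  ∂abd = bd − ad + ab,
  ∂cfh = fh − ch + cf.
The 24×16 boundary matrix has rank 15 and Smith normal form diag(1,1,1,1,1,1,1,1,1,1,1,1,1,1,1).

Now H_k = ker ∂_k / im ∂_{k+1}, so:

  H_0: rank C_0 − rank ∂_1 = 8 − 7 = 1, and the invariant factors of ∂_1 are all 1, so H_0 = Z.
  H_1: rank ker ∂_1 − rank ∂_2 = (24 − 7) − 15 = 2, and the invariant factors of ∂_2 are all 1, so H_1 = Z^2.
  H_2: rank ker ∂_2 − rank ∂_3 = (16 − 15) − 0 = 1, and there is no ∂_3, so H_2 = Z.

H_0 = Z,  H_1 = Z^2,  H_2 = Z.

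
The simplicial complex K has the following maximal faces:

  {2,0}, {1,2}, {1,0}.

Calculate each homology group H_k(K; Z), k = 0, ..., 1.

We work with the vertex ordering 0 < 1 < 2. The simplices of K, each written with vertices in increasing order, are:

  0-simplices (3): [0], [1], [2]
  1-simplices (3): [0,1], [0,2], [1,2]

so the chain groups are C_0 ≅ Z^3, C_1 ≅ Z^3.

Boundary ∂_1: C_1 → C_0 maps an edge to its endpoints' difference, ∂[p,q] = q − p.
The 3×3 boundary matrix has rank 2 and Smith normal form diag(1,1).

Computing H_k = (kernel of ∂_k) / (image of ∂_{k+1}):

  H_0: rank C_0 − rank ∂_1 = 3 − 2 = 1, and the invariant factors of ∂_1 are all 1, so H_0 ≅ Z.
  H_1: rank ker ∂_1 − rank ∂_2 = (3 − 2) − 0 = 1, and there is no ∂_2, so H_1 ≅ Z.

H_0 ≅ Z,  H_1 ≅ Z.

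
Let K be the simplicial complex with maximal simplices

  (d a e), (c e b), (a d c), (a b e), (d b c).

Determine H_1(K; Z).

We work with the vertex ordering a < b < c < d < e. The simplices of K, each written with vertices in increasing order, are:

  0-simplices (5): a, b, c, d, e
  1-simplices (10): ab, ac, ad, ae, bc, bd, be, cd, ce, de
  2-simplices (5): abe, acd, ade, bcd, bce

giving chain groups C_0 ≅ Z^5, C_1 ≅ Z^10, C_2 ≅ Z^5.

The boundary map ∂_1: C_1 → C_0 sends each edge [p,q] (with p < q) to q − p.
The 5×10 boundary matrix has rank 4 and Smith normal form diag(1,1,1,1).

∂_2: C_2 → C_1 acts by ∂[p,q,r] = [q,r] − [p,r] + [p,q]. For instance
  ∂bcd = cd − bd + bc,
  ∂bce = ce − be + bc.
This gives a 10×5 integer matrix of rank 5; reducing to Smith normal form yields diagonal entries (1,1,1,1,1).

From H_k ≅ ker(∂_k) / im(∂_{k+1}) we obtain:

  H_1: rank ker ∂_1 − rank ∂_2 = (10 − 4) − 5 = 1, and the invariant factors of ∂_2 are all 1, so H_1 ≅ Z.

(K is a triangulation of the Möbius band.)

H_1 ≅ Z.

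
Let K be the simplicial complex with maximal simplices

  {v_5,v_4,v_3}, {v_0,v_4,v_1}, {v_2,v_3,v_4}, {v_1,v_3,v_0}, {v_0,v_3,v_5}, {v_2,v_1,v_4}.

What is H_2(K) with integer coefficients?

H_2 = 0.

K has 6 vertices, 12 edges, 6 triangles.
rank ∂_2 = 6, rank ∂_3 = 0 ⇒ b_2 = 6 − 6 − 0 = 0. So H_2 ≅ 0.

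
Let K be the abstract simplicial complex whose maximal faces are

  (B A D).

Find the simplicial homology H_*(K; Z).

Take the total order A < B < D on the vertex set. Then K (dimension 2) consists of the simplices:

  0-simplices (3): A, B, D
  1-simplices (3): AB, AD, BD
  2-simplices (1): ABD

so the chain groups are C_0 ≅ Z^3, C_1 ≅ Z^3, C_2 ≅ Z^1.

∂_1: C_1 → C_0 is given by ∂[p,q] = [q] − [p]. For instance
  ∂AB = B − A.
This gives a 3×3 integer matrix of rank 2; reducing to Smith normal form yields diagonal entries (1,1).

The boundary map ∂_2: C_2 → C_1 sends each 2-simplex [p,q,r] to [q,r] − [p,r] + [p,q]. For instance
  ∂ABD = BD − AD + AB.
The 3×1 boundary matrix has rank 1 and Smith normal form diag(1).

From H_k ≅ ker(∂_k) / im(∂_{k+1}) we obtain:

  H_0: rank C_0 − rank ∂_1 = 3 − 2 = 1, and the invariant factors of ∂_1 are all 1, so H_0 ≅ Z.
  H_1: rank ker ∂_1 − rank ∂_2 = (3 − 2) − 1 = 0, and the invariant factors of ∂_2 are all 1, so H_1 ≅ 0.
  H_2: rank ker ∂_2 − rank ∂_3 = (1 − 1) − 0 = 0, and there is no ∂_3, so H_2 ≅ 0.

H_0 ≅ Z,  H_1 = 0,  H_2 = 0.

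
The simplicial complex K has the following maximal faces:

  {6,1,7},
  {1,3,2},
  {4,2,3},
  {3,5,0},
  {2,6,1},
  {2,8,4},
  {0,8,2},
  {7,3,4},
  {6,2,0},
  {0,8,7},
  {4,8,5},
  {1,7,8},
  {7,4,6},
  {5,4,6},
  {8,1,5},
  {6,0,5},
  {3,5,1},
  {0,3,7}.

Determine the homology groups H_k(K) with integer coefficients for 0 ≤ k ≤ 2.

H_0 ≅ Z,  H_1 ≅ Z^2,  H_2 ≅ Z.

Fix the vertex order 0 < 1 < 2 < 3 < 4 < 5 < 6 < 7 < 8 and write every simplex with vertices in increasing order. Then dim K = 2 and the simplices of K are:

  0-simplices (9): [0], [1], [2], [3], [4], [5], [6], [7], [8]
  1-simplices (27): (27 of them)
  2-simplices (18): [0,2,6], [0,2,8], [0,3,5], [0,3,7], [0,5,6], [0,7,8], [1,2,3], [1,2,6], [1,3,5], [1,5,8], [1,6,7], [1,7,8], [2,3,4], [2,4,8], [3,4,7], [4,5,6], [4,5,8], [4,6,7]

so the chain groups are C_0 ≅ Z^9, C_1 ≅ Z^27, C_2 ≅ Z^18.

Boundary ∂_1: C_1 → C_0 is given by ∂[p,q] = [q] − [p].
As a 9×27 matrix over Z this has rank 8, with invariant factors (1,1,1,1,1,1,1,1).

Boundary ∂_2: C_2 → C_1 maps a triangle to the signed sum of its edges. For instance
  ∂[1,2,3] = [2,3] − [1,3] + [1,2],
  ∂[0,2,6] = [2,6] − [0,6] + [0,2].
As a 27×18 matrix over Z this has rank 17, with invariant factors (1,1,1,1,1,1,1,1,1,1,1,1,1,1,1,1,1).

Now H_k = ker ∂_k / im ∂_{k+1}, so:

  H_0: rank C_0 − rank ∂_1 = 9 − 8 = 1, and the invariant factors of ∂_1 are all 1, so H_0 ≅ Z.
  H_1: rank ker ∂_1 − rank ∂_2 = (27 − 8) − 17 = 2, and the invariant factors of ∂_2 are all 1, so H_1 ≅ Z^2.
  H_2: rank ker ∂_2 − rank ∂_3 = (18 − 17) − 0 = 1, and there is no ∂_3, so H_2 ≅ Z.

As a check, the Euler characteristic is 9 − 27 + 18 = 0, which agrees with 1 − 2 + 1 = 0.
(K is a triangulation of the torus T^2.)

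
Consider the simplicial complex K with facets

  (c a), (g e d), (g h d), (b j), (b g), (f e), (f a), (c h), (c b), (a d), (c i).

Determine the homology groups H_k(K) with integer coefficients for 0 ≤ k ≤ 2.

Fix the vertex order a < b < c < d < e < f < g < h < i < j and write every simplex with vertices in increasing order. Then dim K = 2 and the simplices of K are:

  0-simplices (10): a, b, c, d, e, f, g, h, i, j
  1-simplices (14): ac, ad, af, bc, bg, bj, ch, ci, de, dg, dh, ef, eg, gh
  2-simplices (2): deg, dgh

Hence C_0 ≅ Z^10, C_1 ≅ Z^14, C_2 ≅ Z^2.

The boundary map ∂_1: C_1 → C_0 is given by ∂[p,q] = [q] − [p]. For instance
  ∂bc = c − b.
The resulting 10×14 matrix has rank 9, and its Smith normal form has invariant factors (1,1,1,1,1,1,1,1,1).

∂_2: C_2 → C_1 maps a triangle to the signed sum of its edges. For instance
  ∂deg = eg − dg + de,
  ∂dgh = gh − dh + dg.
This gives a 14×2 integer matrix of rank 2; reducing to Smith normal form yields diagonal entries (1,1).

From H_k ≅ ker(∂_k) / im(∂_{k+1}) we obtain:

  H_0: rank C_0 − rank ∂_1 = 10 − 9 = 1, and the invariant factors of ∂_1 are all 1, so H_0 ≅ Z.
  H_1: rank ker ∂_1 − rank ∂_2 = (14 − 9) − 2 = 3, and the invariant factors of ∂_2 are all 1, so H_1 ≅ Z^3.
  H_2: rank ker ∂_2 − rank ∂_3 = (2 − 2) − 0 = 0, and there is no ∂_3, so H_2 ≅ 0.

As a check, the Euler characteristic is 10 − 14 + 2 = -2, which agrees with 1 − 3 + 0 = -2.

H_0 = Z,  H_1 = Z^3,  H_2 = 0.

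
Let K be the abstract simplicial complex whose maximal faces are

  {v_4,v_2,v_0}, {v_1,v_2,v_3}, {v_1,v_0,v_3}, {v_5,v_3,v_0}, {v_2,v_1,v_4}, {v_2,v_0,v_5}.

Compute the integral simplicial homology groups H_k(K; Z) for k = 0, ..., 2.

H_0 ≅ Z,  H_1 ≅ Z,  H_2 = 0.

K has 6 vertices, 12 edges, 6 triangles.
rank ∂_0 = 0, rank ∂_1 = 5 ⇒ b_0 = 6 − 0 − 5 = 1; all invariant factors of ∂_1 are 1 so no torsion. So H_0 ≅ Z.
rank ∂_1 = 5, rank ∂_2 = 6 ⇒ b_1 = 12 − 5 − 6 = 1; all invariant factors of ∂_2 are 1 so no torsion. So H_1 ≅ Z.
rank ∂_2 = 6, rank ∂_3 = 0 ⇒ b_2 = 6 − 6 − 0 = 0. So H_2 ≅ 0.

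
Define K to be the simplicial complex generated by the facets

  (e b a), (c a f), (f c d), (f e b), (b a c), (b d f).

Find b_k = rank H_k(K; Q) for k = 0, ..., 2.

b_0 = 1, b_1 = 1, b_2 = 0.

Order the vertices as a < b < c < d < e < f. Listing each simplex with vertices in this order, K has dimension 2 with simplices:

  0-simplices (6): a, b, c, d, e, f
  1-simplices (12): ab, ac, ae, af, bc, bd, be, bf, cd, cf, df, ef
  2-simplices (6): abc, abe, acf, bdf, bef, cdf

Hence C_0 ≅ Z^6, C_1 ≅ Z^12, C_2 ≅ Z^6.

Boundary ∂_1: C_1 → C_0 sends each edge [p,q] (with p < q) to q − p. For instance
  ∂ef = f − e.
The 6×12 boundary matrix has rank 5 and Smith normal form diag(1,1,1,1,1).

∂_2: C_2 → C_1 acts by ∂[p,q,r] = [q,r] − [p,r] + [p,q]. For instance
  ∂acf = cf − af + ac,
  ∂abe = be − ae + ab.
The 12×6 boundary matrix has rank 6 and Smith normal form diag(1,1,1,1,1,1).

Reading off H_k = ker ∂_k / im ∂_{k+1}:

  H_0: rank C_0 − rank ∂_1 = 6 − 5 = 1, and the invariant factors of ∂_1 are all 1, so H_0 = Z.
  H_1: rank ker ∂_1 − rank ∂_2 = (12 − 5) − 6 = 1, and the invariant factors of ∂_2 are all 1, so H_1 = Z.
  H_2: rank ker ∂_2 − rank ∂_3 = (6 − 6) − 0 = 0, and there is no ∂_3, so H_2 = 0.

(K is a triangulation of the cylinder S^1 x I.)

Hence the Betti numbers are b_0 = 1, b_1 = 1, b_2 = 0.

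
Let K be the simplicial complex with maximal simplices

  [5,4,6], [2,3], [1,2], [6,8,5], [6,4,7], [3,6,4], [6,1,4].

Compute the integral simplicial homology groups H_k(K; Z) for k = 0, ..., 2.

H_0 ≅ Z,  H_1 ≅ Z,  H_2 = 0.

Take the total order 1 < 2 < 3 < 4 < 5 < 6 < 7 < 8 on the vertex set. Then K (dimension 2) consists of the simplices:

  0-simplices (8): [1], [2], [3], [4], [5], [6], [7], [8]
  1-simplices (13): [1,2], [1,4], [1,6], [2,3], [3,4], [3,6], [4,5], [4,6], [4,7], [5,6], [5,8], [6,7], [6,8]
  2-simplices (5): [1,4,6], [3,4,6], [4,5,6], [4,6,7], [5,6,8]

Hence C_0 ≅ Z^8, C_1 ≅ Z^13, C_2 ≅ Z^5.

∂_1: C_1 → C_0 maps an edge to its endpoints' difference, ∂[p,q] = q − p.
The resulting 8×13 matrix has rank 7, and its Smith normal form has invariant factors (1,1,1,1,1,1,1).

The boundary map ∂_2: C_2 → C_1 sends each 2-simplex [p,q,r] to [q,r] − [p,r] + [p,q]. For instance
  ∂[3,4,6] = [4,6] − [3,6] + [3,4],
  ∂[4,6,7] = [6,7] − [4,7] + [4,6].
As a 13×5 matrix over Z this has rank 5, with invariant factors (1,1,1,1,1).

Computing H_k = (kernel of ∂_k) / (image of ∂_{k+1}):

  H_0: rank C_0 − rank ∂_1 = 8 − 7 = 1, and the invariant factors of ∂_1 are all 1, so H_0 = Z.
  H_1: rank ker ∂_1 − rank ∂_2 = (13 − 7) − 5 = 1, and the invariant factors of ∂_2 are all 1, so H_1 = Z.
  H_2: rank ker ∂_2 − rank ∂_3 = (5 − 5) − 0 = 0, and there is no ∂_3, so H_2 = 0.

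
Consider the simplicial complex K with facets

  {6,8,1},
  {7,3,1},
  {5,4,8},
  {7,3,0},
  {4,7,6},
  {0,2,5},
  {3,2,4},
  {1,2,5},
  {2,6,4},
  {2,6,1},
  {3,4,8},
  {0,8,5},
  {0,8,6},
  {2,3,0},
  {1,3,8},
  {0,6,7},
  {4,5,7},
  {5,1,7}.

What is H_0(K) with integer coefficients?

Take the total order 0 < 1 < 2 < 3 < 4 < 5 < 6 < 7 < 8 on the vertex set. Then K (dimension 2) consists of the simplices:

  0-simplices (9): [0], [1], [2], [3], [4], [5], [6], [7], [8]
  1-simplices (27): (27 of them)
  2-simplices (18): [0,2,3], [0,2,5], [0,3,7], [0,5,8], [0,6,7], [0,6,8], [1,2,5], [1,2,6], [1,3,7], [1,3,8], [1,5,7], [1,6,8], [2,3,4], [2,4,6], [3,4,8], [4,5,7], [4,5,8], [4,6,7]

Hence C_0 ≅ Z^9, C_1 ≅ Z^27, C_2 ≅ Z^18.

∂_1: C_1 → C_0 is given by ∂[p,q] = [q] − [p]. For instance
  ∂[4,6] = [6] − [4].
As a 9×27 matrix over Z this has rank 8, with invariant factors (1,1,1,1,1,1,1,1).

The boundary map ∂_2: C_2 → C_1 sends each 2-simplex [p,q,r] to [q,r] − [p,r] + [p,q]. For instance
  ∂[1,3,7] = [3,7] − [1,7] + [1,3],
  ∂[4,5,7] = [5,7] − [4,7] + [4,5].
The 27×18 boundary matrix has rank 17 and Smith normal form diag(1,1,1,1,1,1,1,1,1,1,1,1,1,1,1,1,1).

From H_k ≅ ker(∂_k) / im(∂_{k+1}) we obtain:

  H_0: rank C_0 − rank ∂_1 = 9 − 8 = 1, and the invariant factors of ∂_1 are all 1, so H_0 = Z.

(K is a triangulation of the torus T^2.)

H_0 ≅ Z.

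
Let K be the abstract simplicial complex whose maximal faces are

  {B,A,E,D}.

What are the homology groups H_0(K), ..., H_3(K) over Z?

Take the total order A < B < D < E on the vertex set. Then K (dimension 3) consists of the simplices:

  0-simplices (4): A, B, D, E
  1-simplices (6): AB, AD, AE, BD, BE, DE
  2-simplices (4): ABD, ABE, ADE, BDE
  3-simplices (1): ABDE

Hence C_0 ≅ Z^4, C_1 ≅ Z^6, C_2 ≅ Z^4, C_3 ≅ Z^1.

∂_1: C_1 → C_0 maps an edge to its endpoints' difference, ∂[p,q] = q − p. For instance
  ∂BE = E − B.
As a 4×6 matrix over Z this has rank 3, with invariant factors (1,1,1).

Boundary ∂_2: C_2 → C_1 acts by ∂[p,q,r] = [q,r] − [p,r] + [p,q]. For instance
  ∂ABD = BD − AD + AB,
  ∂BDE = DE − BE + BD.
The resulting 6×4 matrix has rank 3, and its Smith normal form has invariant factors (1,1,1).

∂_3: C_3 → C_2 sends each 3-simplex σ to the alternating sum Σ_i (−1)^i (σ with its i-th vertex removed). For instance
  ∂ABDE = BDE − ADE + ABE − ABD.
The 4×1 boundary matrix has rank 1 and Smith normal form diag(1).

Computing H_k = (kernel of ∂_k) / (image of ∂_{k+1}):

  H_0: rank C_0 − rank ∂_1 = 4 − 3 = 1, and the invariant factors of ∂_1 are all 1, so H_0 = Z.
  H_1: rank ker ∂_1 − rank ∂_2 = (6 − 3) − 3 = 0, and the invariant factors of ∂_2 are all 1, so H_1 = 0.
  H_2: rank ker ∂_2 − rank ∂_3 = (4 − 3) − 1 = 0, and the invariant factors of ∂_3 are all 1, so H_2 = 0.
  H_3: rank ker ∂_3 − rank ∂_4 = (1 − 1) − 0 = 0, and there is no ∂_4, so H_3 = 0.

As a check, the Euler characteristic is 4 − 6 + 4 − 1 = 1, which agrees with 1 − 0 + 0 − 0 = 1.
(K is a triangulation of the 3-simplex.)

H_0 ≅ Z,  H_1 = 0,  H_2 = 0,  H_3 = 0.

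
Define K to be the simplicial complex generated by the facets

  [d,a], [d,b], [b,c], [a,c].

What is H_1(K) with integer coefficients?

Fix the vertex order a < b < c < d and write every simplex with vertices in increasing order. Then dim K = 1 and the simplices of K are:

  0-simplices (4): a, b, c, d
  1-simplices (4): ac, ad, bc, bd

giving chain groups C_0 ≅ Z^4, C_1 ≅ Z^4.

Boundary ∂_1: C_1 → C_0 maps an edge to its endpoints' difference, ∂[p,q] = q − p. For instance
  ∂bd = d − b.
As a 4×4 matrix over Z this has rank 3, with invariant factors (1,1,1).

Reading off H_k = ker ∂_k / im ∂_{k+1}:

  H_1: rank ker ∂_1 − rank ∂_2 = (4 − 3) − 0 = 1, and there is no ∂_2, so H_1 = Z.

H_1 = Z.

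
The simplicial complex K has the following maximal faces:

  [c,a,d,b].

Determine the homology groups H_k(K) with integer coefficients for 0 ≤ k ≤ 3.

H_0 = Z,  H_1 = 0,  H_2 = 0,  H_3 = 0.

Take the total order a < b < c < d on the vertex set. Then K (dimension 3) consists of the simplices:

  0-simplices (4): a, b, c, d
  1-simplices (6): ab, ac, ad, bc, bd, cd
  2-simplices (4): abc, abd, acd, bcd
  3-simplices (1): abcd

so the chain groups are C_0 ≅ Z^4, C_1 ≅ Z^6, C_2 ≅ Z^4, C_3 ≅ Z^1.

∂_1: C_1 → C_0 maps an edge to its endpoints' difference, ∂[p,q] = q − p.
The resulting 4×6 matrix has rank 3, and its Smith normal form has invariant factors (1,1,1).

The boundary map ∂_2: C_2 → C_1 acts by ∂[p,q,r] = [q,r] − [p,r] + [p,q]. For instance
  ∂bcd = cd − bd + bc,
  ∂abd = bd − ad + ab.
The resulting 6×4 matrix has rank 3, and its Smith normal form has invariant factors (1,1,1).

∂_3: C_3 → C_2 sends each 3-simplex σ to the alternating sum Σ_i (−1)^i (σ with its i-th vertex removed). For instance
  ∂abcd = bcd − acd + abd − abc.
As a 4×1 matrix over Z this has rank 1, with invariant factors (1).

From H_k ≅ ker(∂_k) / im(∂_{k+1}) we obtain:

  H_0: rank C_0 − rank ∂_1 = 4 − 3 = 1, and the invariant factors of ∂_1 are all 1, so H_0 = Z.
  H_1: rank ker ∂_1 − rank ∂_2 = (6 − 3) − 3 = 0, and the invariant factors of ∂_2 are all 1, so H_1 = 0.
  H_2: rank ker ∂_2 − rank ∂_3 = (4 − 3) − 1 = 0, and the invariant factors of ∂_3 are all 1, so H_2 = 0.
  H_3: rank ker ∂_3 − rank ∂_4 = (1 − 1) − 0 = 0, and there is no ∂_4, so H_3 = 0.

(K is a triangulation of the 3-simplex.)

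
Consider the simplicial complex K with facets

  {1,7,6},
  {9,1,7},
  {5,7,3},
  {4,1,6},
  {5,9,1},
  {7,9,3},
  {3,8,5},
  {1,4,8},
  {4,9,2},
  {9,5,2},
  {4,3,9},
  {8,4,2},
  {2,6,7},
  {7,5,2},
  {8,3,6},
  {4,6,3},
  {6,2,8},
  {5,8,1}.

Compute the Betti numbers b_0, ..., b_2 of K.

Fix the vertex order 1 < 2 < 3 < 4 < 5 < 6 < 7 < 8 < 9 and write every simplex with vertices in increasing order. Then dim K = 2 and the simplices of K are:

  0-simplices (9): [1], [2], [3], [4], [5], [6], [7], [8], [9]
  1-simplices (27): (27 of them)
  2-simplices (18): [1,4,6], [1,4,8], [1,5,8], [1,5,9], [1,6,7], [1,7,9], [2,4,8], [2,4,9], [2,5,7], [2,5,9], [2,6,7], [2,6,8], [3,4,6], [3,4,9], [3,5,7], [3,5,8], [3,6,8], [3,7,9]

Hence C_0 ≅ Z^9, C_1 ≅ Z^27, C_2 ≅ Z^18.

The boundary map ∂_1: C_1 → C_0 sends each edge [p,q] (with p < q) to q − p. For instance
  ∂[2,8] = [8] − [2].
As a 9×27 matrix over Z this has rank 8, with invariant factors (1,1,1,1,1,1,1,1).

The boundary map ∂_2: C_2 → C_1 acts by ∂[p,q,r] = [q,r] − [p,r] + [p,q]. For instance
  ∂[2,6,8] = [6,8] − [2,8] + [2,6],
  ∂[1,5,8] = [5,8] − [1,8] + [1,5].
As a 27×18 matrix over Z this has rank 18, with invariant factors (1,1,1,1,1,1,1,1,1,1,1,1,1,1,1,1,1,2).

Reading off H_k = ker ∂_k / im ∂_{k+1}:

  H_0: rank C_0 − rank ∂_1 = 9 − 8 = 1, and the invariant factors of ∂_1 are all 1, so H_0 ≅ Z.
  H_1: rank ker ∂_1 − rank ∂_2 = (27 − 8) − 18 = 1, and ∂_2 has invariant factor 2 > 1, so H_1 ≅ Z ⊕ Z_2.
  H_2: rank ker ∂_2 − rank ∂_3 = (18 − 18) − 0 = 0, and there is no ∂_3, so H_2 ≅ 0.

As a check, the Euler characteristic is 9 − 27 + 18 = 0, which agrees with 1 − 1 + 0 = 0.

Hence the Betti numbers are b_0 = 1, b_1 = 1, b_2 = 0.

b_0 = 1, b_1 = 1, b_2 = 0.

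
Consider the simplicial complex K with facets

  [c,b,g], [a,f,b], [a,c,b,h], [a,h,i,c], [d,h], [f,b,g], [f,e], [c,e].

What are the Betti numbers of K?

b_0 = 1, b_1 = 1, b_2 = 0, b_3 = 0.

Order the vertices as a < b < c < d < e < f < g < h < i. Listing each simplex with vertices in this order, K has dimension 3 with simplices:

  0-simplices (9): a, b, c, d, e, f, g, h, i
  1-simplices (17): ab, ac, af, ah, ai, bc, bf, bg, bh, ce, cg, ch, ci, dh, ef, fg, hi
  2-simplices (10): abc, abf, abh, ach, aci, ahi, bcg, bch, bfg, chi
  3-simplices (2): abch, achi

Hence C_0 ≅ Z^9, C_1 ≅ Z^17, C_2 ≅ Z^10, C_3 ≅ Z^2.

Boundary ∂_1: C_1 → C_0 is given by ∂[p,q] = [q] − [p]. For instance
  ∂bc = c − b.
The resulting 9×17 matrix has rank 8, and its Smith normal form has invariant factors (1,1,1,1,1,1,1,1).

Boundary ∂_2: C_2 → C_1 sends each 2-simplex [p,q,r] to [q,r] − [p,r] + [p,q]. For instance
  ∂abh = bh − ah + ab,
  ∂bcg = cg − bg + bc.
This gives a 17×10 integer matrix of rank 8; reducing to Smith normal form yields diagonal entries (1,1,1,1,1,1,1,1).

∂_3: C_3 → C_2 sends each 3-simplex σ to the alternating sum Σ_i (−1)^i (σ with its i-th vertex removed). For instance
  ∂abch = bch − ach + abh − abc,
  ∂achi = chi − ahi + aci − ach.
As a 10×2 matrix over Z this has rank 2, with invariant factors (1,1).

Reading off H_k = ker ∂_k / im ∂_{k+1}:

  H_0: rank C_0 − rank ∂_1 = 9 − 8 = 1, and the invariant factors of ∂_1 are all 1, so H_0 = Z.
  H_1: rank ker ∂_1 − rank ∂_2 = (17 − 8) − 8 = 1, and the invariant factors of ∂_2 are all 1, so H_1 = Z.
  H_2: rank ker ∂_2 − rank ∂_3 = (10 − 8) − 2 = 0, and the invariant factors of ∂_3 are all 1, so H_2 = 0.
  H_3: rank ker ∂_3 − rank ∂_4 = (2 − 2) − 0 = 0, and there is no ∂_4, so H_3 = 0.

Hence the Betti numbers are b_0 = 1, b_1 = 1, b_2 = 0, b_3 = 0.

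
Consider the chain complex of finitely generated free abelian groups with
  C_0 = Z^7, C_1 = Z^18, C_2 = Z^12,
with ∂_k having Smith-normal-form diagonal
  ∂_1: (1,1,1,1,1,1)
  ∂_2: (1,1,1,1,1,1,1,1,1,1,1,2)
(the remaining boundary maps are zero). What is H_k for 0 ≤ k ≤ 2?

H_0: b_0 = 7 − 0 − 6 = 1; torsion from ∂_1 factors > 1: none. So H_0 ≅ Z.
H_1: b_1 = 18 − 6 − 12 = 0; torsion from ∂_2 factors > 1: [2]. So H_1 ≅ Z/2.
H_2: b_2 = 12 − 12 − 0 = 0; torsion from ∂_3 factors > 1: none. So H_2 ≅ 0.

H_0 ≅ Z,  H_1 ≅ Z/2,  H_2 = 0.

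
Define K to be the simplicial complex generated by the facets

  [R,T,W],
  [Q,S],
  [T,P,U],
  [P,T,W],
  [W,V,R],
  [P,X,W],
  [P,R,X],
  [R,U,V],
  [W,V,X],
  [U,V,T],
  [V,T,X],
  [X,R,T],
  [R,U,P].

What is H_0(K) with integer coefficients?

Take the total order P < Q < R < S < T < U < V < W < X on the vertex set. Then K (dimension 2) consists of the simplices:

  0-simplices (9): P, Q, R, S, T, U, V, W, X
  1-simplices (19): PR, PT, PU, PW, PX, QS, RT, RU, RV, RW, RX, TU, TV, TW, TX, UV, VW, VX, WX
  2-simplices (12): PRU, PRX, PTU, PTW, PWX, RTW, RTX, RUV, RVW, TUV, TVX, VWX

so the chain groups are C_0 ≅ Z^9, C_1 ≅ Z^19, C_2 ≅ Z^12.

Boundary ∂_1: C_1 → C_0 sends each edge [p,q] (with p < q) to q − p.
This gives a 9×19 integer matrix of rank 7; reducing to Smith normal form yields diagonal entries (1,1,1,1,1,1,1).

Boundary ∂_2: C_2 → C_1 acts by ∂[p,q,r] = [q,r] − [p,r] + [p,q]. For instance
  ∂PWX = WX − PX + PW,
  ∂RTX = TX − RX + RT.
This gives a 19×12 integer matrix of rank 12; reducing to Smith normal form yields diagonal entries (1,1,1,1,1,1,1,1,1,1,1,2).

Now H_k = ker ∂_k / im ∂_{k+1}, so:

  H_0: rank C_0 − rank ∂_1 = 9 − 7 = 2, and the invariant factors of ∂_1 are all 1, so H_0 ≅ Z^2.

(K is a triangulation of the disjoint union of the real projective plane RP^2 and the 1-simplex.)

H_0 = Z^2.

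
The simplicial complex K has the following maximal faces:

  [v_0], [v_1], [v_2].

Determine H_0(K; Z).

K has 3 vertices.
rank ∂_0 = 0, rank ∂_1 = 0 ⇒ b_0 = 3 − 0 − 0 = 3. So H_0 ≅ Z^3.

H_0 = Z^3.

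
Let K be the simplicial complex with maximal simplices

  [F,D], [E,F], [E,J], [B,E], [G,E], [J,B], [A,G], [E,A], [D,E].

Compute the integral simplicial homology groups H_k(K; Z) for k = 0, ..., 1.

Take the total order A < B < D < E < F < G < J on the vertex set. Then K (dimension 1) consists of the simplices:

  0-simplices (7): A, B, D, E, F, G, J
  1-simplices (9): AE, AG, BE, BJ, DE, DF, EF, EG, EJ

Hence C_0 ≅ Z^7, C_1 ≅ Z^9.

The boundary map ∂_1: C_1 → C_0 maps an edge to its endpoints' difference, ∂[p,q] = q − p.
As a 7×9 matrix over Z this has rank 6, with invariant factors (1,1,1,1,1,1).

Reading off H_k = ker ∂_k / im ∂_{k+1}:

  H_0: rank C_0 − rank ∂_1 = 7 − 6 = 1, and the invariant factors of ∂_1 are all 1, so H_0 = Z.
  H_1: rank ker ∂_1 − rank ∂_2 = (9 − 6) − 0 = 3, and there is no ∂_2, so H_1 = Z^3.

As a check, the Euler characteristic is 7 − 9 = -2, which agrees with 1 − 3 = -2.
(K is a triangulation of a wedge of 3 circles.)

H_0 ≅ Z,  H_1 ≅ Z^3.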